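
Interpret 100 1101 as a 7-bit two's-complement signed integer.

-51

MSB is 1, so the value is negative.
Unsigned reading: 77. Subtract 2^7 = 128: 77 − 128 = -51.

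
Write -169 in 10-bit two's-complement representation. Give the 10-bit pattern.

1101010111

|-169| = 169 = 0010101001 in 10 bits.
Invert the bits: 1101010110. Add 1: 1101010111.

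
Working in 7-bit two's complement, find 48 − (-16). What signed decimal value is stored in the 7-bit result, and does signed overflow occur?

-64; overflow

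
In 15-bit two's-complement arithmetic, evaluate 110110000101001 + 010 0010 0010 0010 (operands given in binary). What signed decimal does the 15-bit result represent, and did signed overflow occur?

110110000101001 = -5079 (signed)
010 0010 0010 0010 → 010001000100010 = 8738 (signed)
  110110000101001
+ 010001000100010
= 000111001001011  (discard carry-out 1)
Result 000111001001011: MSB = 0 → value 3659.
Addends have opposite signs, so signed overflow cannot occur.

3659; no overflow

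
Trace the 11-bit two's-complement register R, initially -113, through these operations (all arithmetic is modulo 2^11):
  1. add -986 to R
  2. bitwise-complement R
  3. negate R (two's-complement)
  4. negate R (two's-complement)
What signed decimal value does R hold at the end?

-950

Start: R = -113 = 11110001111.
R = -113 + (-986) = -1099; wraps to 949 = 01110110101
R = NOT 01110110101 = 10001001010 = -950
R = −(-950) = 950 = 01110110110
R = −(950) = -950 = 10001001010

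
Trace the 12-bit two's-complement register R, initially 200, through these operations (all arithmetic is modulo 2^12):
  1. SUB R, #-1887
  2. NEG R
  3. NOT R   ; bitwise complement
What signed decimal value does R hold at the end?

-2010

Start: R = 200 = 000011001000.
R = 200 − (-1887) = 2087; wraps to -2009 = 100000100111
R = −(-2009) = 2009 = 011111011001
R = NOT 011111011001 = 100000100110 = -2010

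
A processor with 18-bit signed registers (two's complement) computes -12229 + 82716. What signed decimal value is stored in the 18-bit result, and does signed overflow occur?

70487; no overflow

-12229 → 111101000000111011
82716 → 010100001100011100
  111101000000111011
+ 010100001100011100
= 010001001101010111  (discard carry-out 1)
Result 010001001101010111: MSB = 0 → value 70487.
Addends have opposite signs, so signed overflow cannot occur.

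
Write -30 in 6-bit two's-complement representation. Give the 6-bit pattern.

|-30| = 30 = 011110 in 6 bits.
Invert the bits: 100001. Add 1: 100010.
Check: 100010 reads as 34 − 64 = -30.

100010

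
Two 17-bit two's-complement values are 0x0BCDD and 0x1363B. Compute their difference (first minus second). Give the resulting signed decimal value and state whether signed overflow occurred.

-31070; overflow

0x0BCDD = 01011110011011101 = 48349 (signed)
0x1363B = 10011011000111011 = -51653 (signed)
Subtract via negate-and-add: invert 10011011000111011 + 1 = 01100100111000101 (i.e. 51653).
  01011110011011101
+ 01100100111000101
= 11000011010100010
Result 11000011010100010: MSB = 1 → 100002 − 131072 = -31070.
Both addends (after negating the subtrahend) are non-negative but the stored result is negative: signed overflow. The true value 48349 − (-51653) = 100002 lies outside [-65536, 65535].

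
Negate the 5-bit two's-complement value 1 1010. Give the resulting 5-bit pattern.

Invert: 00101. Add 1: 00110.

00110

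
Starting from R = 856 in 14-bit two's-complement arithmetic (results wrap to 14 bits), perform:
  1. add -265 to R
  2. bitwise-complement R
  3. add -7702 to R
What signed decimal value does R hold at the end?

8090

Start: R = 856 = 00001101011000.
R = 856 + (-265) = 591 = 00001001001111
R = NOT 00001001001111 = 11110110110000 = -592
R = -592 + (-7702) = -8294; wraps to 8090 = 01111110011010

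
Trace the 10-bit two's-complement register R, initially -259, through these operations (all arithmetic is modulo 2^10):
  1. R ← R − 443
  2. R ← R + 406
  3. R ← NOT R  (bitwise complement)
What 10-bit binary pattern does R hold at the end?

0100100111

Start: R = -259 = 1011111101.
R = -259 − 443 = -702; wraps to 322 = 0101000010
R = 322 + 406 = 728; wraps to -296 = 1011011000
R = NOT 1011011000 = 0100100111 = 295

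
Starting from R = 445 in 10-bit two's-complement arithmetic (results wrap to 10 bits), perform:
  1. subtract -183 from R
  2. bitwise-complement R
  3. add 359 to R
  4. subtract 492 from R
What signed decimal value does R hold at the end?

262

Start: R = 445 = 0110111101.
R = 445 − (-183) = 628; wraps to -396 = 1001110100
R = NOT 1001110100 = 0110001011 = 395
R = 395 + 359 = 754; wraps to -270 = 1011110010
R = -270 − 492 = -762; wraps to 262 = 0100000110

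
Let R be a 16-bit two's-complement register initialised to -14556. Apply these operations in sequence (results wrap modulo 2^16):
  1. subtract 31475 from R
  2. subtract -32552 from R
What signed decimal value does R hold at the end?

Start: R = -14556 = 1100011100100100.
R = -14556 − 31475 = -46031; wraps to 19505 = 0100110000110001
R = 19505 − (-32552) = 52057; wraps to -13479 = 1100101101011001

-13479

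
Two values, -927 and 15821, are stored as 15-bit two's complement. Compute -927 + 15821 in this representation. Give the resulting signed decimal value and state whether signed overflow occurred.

14894; no overflow

-927 → 111110001100001
15821 → 011110111001101
  111110001100001
+ 011110111001101
= 011101000101110  (discard carry-out 1)
Result 011101000101110: MSB = 0 → value 14894.
Addends have opposite signs, so signed overflow cannot occur.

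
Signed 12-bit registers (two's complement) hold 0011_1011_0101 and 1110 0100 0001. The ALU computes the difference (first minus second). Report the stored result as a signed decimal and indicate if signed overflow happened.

0011_1011_0101 → 001110110101 = 949 (signed)
1110 0100 0001 → 111001000001 = -447 (signed)
Subtract via negate-and-add: invert 111001000001 + 1 = 000110111111 (i.e. 447).
  001110110101
+ 000110111111
= 010101110100
Result 010101110100: MSB = 0 → value 1396.
Both addends (after negating the subtrahend) are non-negative and so is the stored result: no signed overflow.

1396; no overflow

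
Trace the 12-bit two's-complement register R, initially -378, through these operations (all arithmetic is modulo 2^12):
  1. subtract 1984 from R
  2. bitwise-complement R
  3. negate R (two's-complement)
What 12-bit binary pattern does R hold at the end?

Start: R = -378 = 111010000110.
R = -378 − 1984 = -2362; wraps to 1734 = 011011000110
R = NOT 011011000110 = 100100111001 = -1735
R = −(-1735) = 1735 = 011011000111

011011000111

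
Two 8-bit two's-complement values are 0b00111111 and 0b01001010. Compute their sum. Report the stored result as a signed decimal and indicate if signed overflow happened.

0b00111111 → 00111111 = 63 (signed)
0b01001010 → 01001010 = 74 (signed)
  00111111
+ 01001010
= 10001001
Result 10001001: MSB = 1 → 137 − 256 = -119.
Both addends are non-negative but the stored result is negative: signed overflow. The true value 63 + 74 = 137 lies outside [-128, 127].

-119; overflow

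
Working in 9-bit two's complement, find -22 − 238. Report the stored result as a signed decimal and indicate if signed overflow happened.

252; overflow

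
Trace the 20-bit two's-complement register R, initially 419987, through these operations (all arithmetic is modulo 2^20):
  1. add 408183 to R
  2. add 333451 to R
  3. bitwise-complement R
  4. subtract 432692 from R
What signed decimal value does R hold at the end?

502838

Start: R = 419987 = 01100110100010010011.
R = 419987 + 408183 = 828170; wraps to -220406 = 11001010001100001010
R = -220406 + 333451 = 113045 = 00011011100110010101
R = NOT 00011011100110010101 = 11100100011001101010 = -113046
R = -113046 − 432692 = -545738; wraps to 502838 = 01111010110000110110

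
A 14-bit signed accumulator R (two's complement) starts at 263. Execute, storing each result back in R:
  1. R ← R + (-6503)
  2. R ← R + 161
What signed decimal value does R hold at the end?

Start: R = 263 = 00000100000111.
R = 263 + (-6503) = -6240 = 10011110100000
R = -6240 + 161 = -6079 = 10100001000001

-6079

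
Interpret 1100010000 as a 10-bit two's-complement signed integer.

MSB is 1, so the value is negative.
Unsigned reading: 784. Subtract 2^10 = 1024: 784 − 1024 = -240.

-240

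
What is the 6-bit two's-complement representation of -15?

|-15| = 15 = 001111 in 6 bits.
Invert the bits: 110000. Add 1: 110001.
Check: 110001 reads as 49 − 64 = -15.

110001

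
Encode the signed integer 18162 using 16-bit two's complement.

18162 is non-negative, so write it directly in 16 bits: 0100011011110010.

0100011011110010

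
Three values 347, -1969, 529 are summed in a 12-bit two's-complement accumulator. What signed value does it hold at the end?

347 + (-1969) = -1622 (100110101010)
-1622 + 529 = -1093 (101110111011)

-1093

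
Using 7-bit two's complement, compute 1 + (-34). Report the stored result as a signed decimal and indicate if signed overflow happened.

1 → 0000001
-34 → 1011110
  0000001
+ 1011110
= 1011111
Result 1011111: MSB = 1 → 95 − 128 = -33.
Addends have opposite signs, so signed overflow cannot occur.

-33; no overflow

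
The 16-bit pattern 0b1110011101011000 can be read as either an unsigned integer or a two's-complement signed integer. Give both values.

Unsigned: 1110011101011000 = 59224.
Signed: MSB=1 → 59224 − 65536 = -6312.

unsigned = 59224, signed = -6312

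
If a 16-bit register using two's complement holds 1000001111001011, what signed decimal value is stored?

-31797

MSB is 1, so the value is negative.
Invert: 0111110000110100. Add 1: 0111110000110101 = 31797. So the value is −31797.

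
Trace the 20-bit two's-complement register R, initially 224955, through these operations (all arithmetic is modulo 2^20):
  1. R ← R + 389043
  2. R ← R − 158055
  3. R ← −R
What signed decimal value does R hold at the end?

Start: R = 224955 = 00110110111010111011.
R = 224955 + 389043 = 613998; wraps to -434578 = 10010101111001101110
R = -434578 − 158055 = -592633; wraps to 455943 = 01101111010100000111
R = −(455943) = -455943 = 10010000101011111001

-455943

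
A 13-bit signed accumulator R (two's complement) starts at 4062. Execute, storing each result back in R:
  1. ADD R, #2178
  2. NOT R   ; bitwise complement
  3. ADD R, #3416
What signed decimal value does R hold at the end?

Start: R = 4062 = 0111111011110.
R = 4062 + 2178 = 6240; wraps to -1952 = 1100001100000
R = NOT 1100001100000 = 0011110011111 = 1951
R = 1951 + 3416 = 5367; wraps to -2825 = 1010011110111

-2825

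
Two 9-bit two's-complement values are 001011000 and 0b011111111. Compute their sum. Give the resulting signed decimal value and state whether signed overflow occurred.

001011000 = 88 (signed)
0b011111111 → 011111111 = 255 (signed)
  001011000
+ 011111111
= 101010111
Result 101010111: MSB = 1 → 343 − 512 = -169.
Both addends are non-negative but the stored result is negative: signed overflow. The true value 88 + 255 = 343 lies outside [-256, 255].

-169; overflow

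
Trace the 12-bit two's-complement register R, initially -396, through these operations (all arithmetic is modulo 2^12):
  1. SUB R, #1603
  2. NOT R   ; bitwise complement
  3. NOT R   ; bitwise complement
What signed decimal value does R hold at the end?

Start: R = -396 = 111001110100.
R = -396 − 1603 = -1999 = 100000110001
R = NOT 100000110001 = 011111001110 = 1998
R = NOT 011111001110 = 100000110001 = -1999

-1999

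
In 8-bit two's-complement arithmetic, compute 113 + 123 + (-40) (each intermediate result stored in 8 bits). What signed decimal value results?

-60

113 + 123 = 236 → wraps to -20 (11101100)
-20 + (-40) = -60 (11000100)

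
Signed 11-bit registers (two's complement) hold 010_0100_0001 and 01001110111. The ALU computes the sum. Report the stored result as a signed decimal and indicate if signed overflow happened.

010_0100_0001 → 01001000001 = 577 (signed)
01001110111 = 631 (signed)
  01001000001
+ 01001110111
= 10010111000
Result 10010111000: MSB = 1 → 1208 − 2048 = -840.
Both addends are non-negative but the stored result is negative: signed overflow. The true value 577 + 631 = 1208 lies outside [-1024, 1023].

-840; overflow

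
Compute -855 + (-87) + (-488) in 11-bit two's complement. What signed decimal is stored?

618

-855 + (-87) = -942 (10001010010)
-942 + (-488) = -1430 → wraps to 618 (01001101010)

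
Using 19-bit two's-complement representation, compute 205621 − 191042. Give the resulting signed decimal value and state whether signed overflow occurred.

205621 → 0110010001100110101
191042 → 0101110101001000010
Subtract via negate-and-add: invert 0101110101001000010 + 1 = 1010001010110111110 (i.e. -191042).
  0110010001100110101
+ 1010001010110111110
= 0000011100011110011  (discard carry-out 1)
Result 0000011100011110011: MSB = 0 → value 14579.
Addends (after negating the subtrahend) have opposite signs, so signed overflow cannot occur.

14579; no overflow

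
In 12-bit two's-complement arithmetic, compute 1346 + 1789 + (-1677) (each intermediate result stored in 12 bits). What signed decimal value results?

1458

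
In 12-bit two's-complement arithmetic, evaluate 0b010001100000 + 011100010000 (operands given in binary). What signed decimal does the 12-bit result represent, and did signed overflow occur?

-1168; overflow

0b010001100000 → 010001100000 = 1120 (signed)
011100010000 = 1808 (signed)
  010001100000
+ 011100010000
= 101101110000
Result 101101110000: MSB = 1 → 2928 − 4096 = -1168.
Both addends are non-negative but the stored result is negative: signed overflow. The true value 1120 + 1808 = 2928 lies outside [-2048, 2047].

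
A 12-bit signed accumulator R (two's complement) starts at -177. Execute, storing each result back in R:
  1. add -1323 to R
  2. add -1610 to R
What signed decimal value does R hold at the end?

Start: R = -177 = 111101001111.
R = -177 + (-1323) = -1500 = 101000100100
R = -1500 + (-1610) = -3110; wraps to 986 = 001111011010

986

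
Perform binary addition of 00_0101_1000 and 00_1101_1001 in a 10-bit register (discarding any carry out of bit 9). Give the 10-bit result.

0100110001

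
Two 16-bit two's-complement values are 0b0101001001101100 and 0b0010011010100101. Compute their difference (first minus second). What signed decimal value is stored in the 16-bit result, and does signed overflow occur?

11207; no overflow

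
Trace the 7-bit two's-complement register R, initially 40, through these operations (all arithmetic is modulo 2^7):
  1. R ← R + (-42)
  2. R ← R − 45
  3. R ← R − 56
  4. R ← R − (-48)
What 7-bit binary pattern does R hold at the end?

1001001

Start: R = 40 = 0101000.
R = 40 + (-42) = -2 = 1111110
R = -2 − 45 = -47 = 1010001
R = -47 − 56 = -103; wraps to 25 = 0011001
R = 25 − (-48) = 73; wraps to -55 = 1001001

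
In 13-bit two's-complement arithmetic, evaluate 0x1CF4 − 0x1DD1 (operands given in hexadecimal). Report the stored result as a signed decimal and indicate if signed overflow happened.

-221; no overflow

0x1CF4 = 1110011110100 = -780 (signed)
0x1DD1 = 1110111010001 = -559 (signed)
Subtract via negate-and-add: invert 1110111010001 + 1 = 0001000101111 (i.e. 559).
  1110011110100
+ 0001000101111
= 1111100100011
Result 1111100100011: MSB = 1 → 7971 − 8192 = -221.
Addends (after negating the subtrahend) have opposite signs, so signed overflow cannot occur.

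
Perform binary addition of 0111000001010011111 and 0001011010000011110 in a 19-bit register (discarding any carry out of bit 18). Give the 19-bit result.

  0111000001010011111
+ 0001011010000011110
= 1000011011010111101

1000011011010111101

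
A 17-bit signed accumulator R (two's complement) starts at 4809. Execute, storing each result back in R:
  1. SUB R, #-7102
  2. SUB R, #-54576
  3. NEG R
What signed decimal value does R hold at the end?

Start: R = 4809 = 00001001011001001.
R = 4809 − (-7102) = 11911 = 00010111010000111
R = 11911 − (-54576) = 66487; wraps to -64585 = 10000001110110111
R = −(-64585) = 64585 = 01111110001001001

64585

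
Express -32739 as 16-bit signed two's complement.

|-32739| = 32739 = 0111111111100011 in 16 bits.
Invert the bits: 1000000000011100. Add 1: 1000000000011101.

1000000000011101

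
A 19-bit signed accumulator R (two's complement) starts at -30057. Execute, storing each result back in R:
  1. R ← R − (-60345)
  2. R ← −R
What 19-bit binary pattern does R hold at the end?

1111000100110110000

Start: R = -30057 = 1111000101010010111.
R = -30057 − (-60345) = 30288 = 0000111011001010000
R = −(30288) = -30288 = 1111000100110110000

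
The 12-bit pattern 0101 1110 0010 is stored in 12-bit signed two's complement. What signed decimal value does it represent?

MSB is 0, so the value is non-negative: 010111100010 = 1506.

1506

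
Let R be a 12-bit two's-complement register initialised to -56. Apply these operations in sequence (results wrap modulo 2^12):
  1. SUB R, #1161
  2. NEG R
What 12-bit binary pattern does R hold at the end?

010011000001

Start: R = -56 = 111111001000.
R = -56 − 1161 = -1217 = 101100111111
R = −(-1217) = 1217 = 010011000001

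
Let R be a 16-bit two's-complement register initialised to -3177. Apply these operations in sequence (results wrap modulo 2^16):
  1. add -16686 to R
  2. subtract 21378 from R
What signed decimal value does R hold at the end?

24295

Start: R = -3177 = 1111001110010111.
R = -3177 + (-16686) = -19863 = 1011001001101001
R = -19863 − 21378 = -41241; wraps to 24295 = 0101111011100111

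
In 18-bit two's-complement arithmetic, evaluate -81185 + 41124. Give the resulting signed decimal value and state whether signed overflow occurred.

-40061; no overflow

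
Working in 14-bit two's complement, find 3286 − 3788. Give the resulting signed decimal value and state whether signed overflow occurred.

-502; no overflow

3286 → 00110011010110
3788 → 00111011001100
Subtract via negate-and-add: invert 00111011001100 + 1 = 11000100110100 (i.e. -3788).
  00110011010110
+ 11000100110100
= 11111000001010
Result 11111000001010: MSB = 1 → 15882 − 16384 = -502.
Addends (after negating the subtrahend) have opposite signs, so signed overflow cannot occur.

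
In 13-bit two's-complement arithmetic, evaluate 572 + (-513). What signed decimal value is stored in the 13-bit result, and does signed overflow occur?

59; no overflow

572 → 0001000111100
-513 → 1110111111111
  0001000111100
+ 1110111111111
= 0000000111011  (discard carry-out 1)
Result 0000000111011: MSB = 0 → value 59.
Addends have opposite signs, so signed overflow cannot occur.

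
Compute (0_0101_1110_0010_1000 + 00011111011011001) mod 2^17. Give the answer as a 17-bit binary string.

01001110100000001

  00101111000101000
+ 00011111011011001
= 01001110100000001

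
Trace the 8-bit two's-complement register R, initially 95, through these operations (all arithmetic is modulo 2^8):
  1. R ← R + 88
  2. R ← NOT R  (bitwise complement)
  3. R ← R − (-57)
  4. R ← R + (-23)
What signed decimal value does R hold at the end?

106

Start: R = 95 = 01011111.
R = 95 + 88 = 183; wraps to -73 = 10110111
R = NOT 10110111 = 01001000 = 72
R = 72 − (-57) = 129; wraps to -127 = 10000001
R = -127 + (-23) = -150; wraps to 106 = 01101010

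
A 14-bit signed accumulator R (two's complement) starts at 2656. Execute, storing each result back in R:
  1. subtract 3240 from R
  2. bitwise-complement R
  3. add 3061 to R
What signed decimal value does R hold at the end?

3644

Start: R = 2656 = 00101001100000.
R = 2656 − 3240 = -584 = 11110110111000
R = NOT 11110110111000 = 00001001000111 = 583
R = 583 + 3061 = 3644 = 00111000111100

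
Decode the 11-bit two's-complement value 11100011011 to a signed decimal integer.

MSB is 1, so the value is negative.
Unsigned reading: 1819. Subtract 2^11 = 2048: 1819 − 2048 = -229.

-229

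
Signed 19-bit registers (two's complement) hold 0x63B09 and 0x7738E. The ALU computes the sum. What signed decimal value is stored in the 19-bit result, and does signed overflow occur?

0x63B09 = 1100011101100001001 = -115959 (signed)
0x7738E = 1110111001110001110 = -35954 (signed)
  1100011101100001001
+ 1110111001110001110
= 1011010111010010111  (discard carry-out 1)
Result 1011010111010010111: MSB = 1 → 372375 − 524288 = -151913.
Both addends are negative and so is the stored result: no signed overflow.

-151913; no overflow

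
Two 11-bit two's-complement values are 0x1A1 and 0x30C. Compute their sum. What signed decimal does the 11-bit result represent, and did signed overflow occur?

-851; overflow

0x1A1 = 00110100001 = 417 (signed)
0x30C = 01100001100 = 780 (signed)
  00110100001
+ 01100001100
= 10010101101
Result 10010101101: MSB = 1 → 1197 − 2048 = -851.
Both addends are non-negative but the stored result is negative: signed overflow. The true value 417 + 780 = 1197 lies outside [-1024, 1023].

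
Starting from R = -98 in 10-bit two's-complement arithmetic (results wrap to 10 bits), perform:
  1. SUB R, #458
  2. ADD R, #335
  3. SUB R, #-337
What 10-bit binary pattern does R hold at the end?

Start: R = -98 = 1110011110.
R = -98 − 458 = -556; wraps to 468 = 0111010100
R = 468 + 335 = 803; wraps to -221 = 1100100011
R = -221 − (-337) = 116 = 0001110100

0001110100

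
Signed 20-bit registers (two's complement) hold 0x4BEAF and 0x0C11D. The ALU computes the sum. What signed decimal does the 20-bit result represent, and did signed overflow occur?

0x4BEAF = 01001011111010101111 = 310959 (signed)
0x0C11D = 00001100000100011101 = 49437 (signed)
  01001011111010101111
+ 00001100000100011101
= 01010111111111001100
Result 01010111111111001100: MSB = 0 → value 360396.
Both addends are non-negative and so is the stored result: no signed overflow.

360396; no overflow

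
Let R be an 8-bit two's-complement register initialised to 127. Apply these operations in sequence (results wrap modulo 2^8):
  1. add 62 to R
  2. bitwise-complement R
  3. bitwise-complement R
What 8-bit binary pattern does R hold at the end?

Start: R = 127 = 01111111.
R = 127 + 62 = 189; wraps to -67 = 10111101
R = NOT 10111101 = 01000010 = 66
R = NOT 01000010 = 10111101 = -67

10111101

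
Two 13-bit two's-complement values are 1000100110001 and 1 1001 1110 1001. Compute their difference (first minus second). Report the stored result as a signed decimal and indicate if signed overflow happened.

-2232; no overflow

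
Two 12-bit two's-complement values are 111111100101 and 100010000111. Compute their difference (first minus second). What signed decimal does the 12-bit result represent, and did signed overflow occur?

111111100101 = -27 (signed)
100010000111 = -1913 (signed)
Subtract via negate-and-add: invert 100010000111 + 1 = 011101111001 (i.e. 1913).
  111111100101
+ 011101111001
= 011101011110  (discard carry-out 1)
Result 011101011110: MSB = 0 → value 1886.
Addends (after negating the subtrahend) have opposite signs, so signed overflow cannot occur.

1886; no overflow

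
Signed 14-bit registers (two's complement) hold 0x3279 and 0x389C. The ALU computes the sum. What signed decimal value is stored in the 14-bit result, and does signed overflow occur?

-5355; no overflow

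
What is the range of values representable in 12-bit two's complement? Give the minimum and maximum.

Minimum: −2^11 = -2048.
Maximum: 2^11 − 1 = 2047.

min = -2048, max = 2047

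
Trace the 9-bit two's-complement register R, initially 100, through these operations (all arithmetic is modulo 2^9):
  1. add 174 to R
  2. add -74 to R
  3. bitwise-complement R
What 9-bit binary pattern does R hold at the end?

100110111

Start: R = 100 = 001100100.
R = 100 + 174 = 274; wraps to -238 = 100010010
R = -238 + (-74) = -312; wraps to 200 = 011001000
R = NOT 011001000 = 100110111 = -201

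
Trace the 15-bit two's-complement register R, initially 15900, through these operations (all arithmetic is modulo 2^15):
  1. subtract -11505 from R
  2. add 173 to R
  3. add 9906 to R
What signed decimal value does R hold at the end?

Start: R = 15900 = 011111000011100.
R = 15900 − (-11505) = 27405; wraps to -5363 = 110101100001101
R = -5363 + 173 = -5190 = 110101110111010
R = -5190 + 9906 = 4716 = 001001001101100

4716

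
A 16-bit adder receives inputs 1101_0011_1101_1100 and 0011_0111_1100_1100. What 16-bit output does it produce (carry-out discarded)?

  1101001111011100
+ 0011011111001100
= 0000101110101000  (discard carry-out 1)

0000101110101000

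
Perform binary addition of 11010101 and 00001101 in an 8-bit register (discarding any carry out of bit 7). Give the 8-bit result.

11100010

  11010101
+ 00001101
= 11100010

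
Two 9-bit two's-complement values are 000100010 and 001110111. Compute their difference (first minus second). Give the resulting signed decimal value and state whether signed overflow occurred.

000100010 = 34 (signed)
001110111 = 119 (signed)
Subtract via negate-and-add: invert 001110111 + 1 = 110001001 (i.e. -119).
  000100010
+ 110001001
= 110101011
Result 110101011: MSB = 1 → 427 − 512 = -85.
Addends (after negating the subtrahend) have opposite signs, so signed overflow cannot occur.

-85; no overflow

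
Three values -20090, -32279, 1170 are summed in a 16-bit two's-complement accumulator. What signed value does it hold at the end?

14337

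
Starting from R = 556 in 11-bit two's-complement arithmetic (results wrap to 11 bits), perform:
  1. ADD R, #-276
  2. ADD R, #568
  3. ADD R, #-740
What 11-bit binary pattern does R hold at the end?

Start: R = 556 = 01000101100.
R = 556 + (-276) = 280 = 00100011000
R = 280 + 568 = 848 = 01101010000
R = 848 + (-740) = 108 = 00001101100

00001101100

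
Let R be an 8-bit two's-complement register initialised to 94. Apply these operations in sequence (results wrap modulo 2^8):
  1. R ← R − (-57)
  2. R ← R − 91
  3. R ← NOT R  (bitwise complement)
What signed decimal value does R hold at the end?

-61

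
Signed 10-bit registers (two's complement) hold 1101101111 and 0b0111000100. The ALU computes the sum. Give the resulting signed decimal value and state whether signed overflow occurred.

307; no overflow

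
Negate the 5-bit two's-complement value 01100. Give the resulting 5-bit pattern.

10100

Invert: 10011. Add 1: 10100.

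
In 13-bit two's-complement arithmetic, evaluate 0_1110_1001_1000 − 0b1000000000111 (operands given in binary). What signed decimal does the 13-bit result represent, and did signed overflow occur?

0_1110_1001_1000 → 0111010011000 = 3736 (signed)
0b1000000000111 → 1000000000111 = -4089 (signed)
Subtract via negate-and-add: invert 1000000000111 + 1 = 0111111111001 (i.e. 4089).
  0111010011000
+ 0111111111001
= 1111010010001
Result 1111010010001: MSB = 1 → 7825 − 8192 = -367.
Both addends (after negating the subtrahend) are non-negative but the stored result is negative: signed overflow. The true value 3736 − (-4089) = 7825 lies outside [-4096, 4095].

-367; overflow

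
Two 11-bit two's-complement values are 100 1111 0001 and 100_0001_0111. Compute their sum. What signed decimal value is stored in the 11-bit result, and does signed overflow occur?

264; overflow

100 1111 0001 → 10011110001 = -783 (signed)
100_0001_0111 → 10000010111 = -1001 (signed)
  10011110001
+ 10000010111
= 00100001000  (discard carry-out 1)
Result 00100001000: MSB = 0 → value 264.
Both addends are negative but the stored result is non-negative: signed overflow. The true value -783 + (-1001) = -1784 lies outside [-1024, 1023].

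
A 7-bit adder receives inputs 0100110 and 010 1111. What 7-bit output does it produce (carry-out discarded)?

1010101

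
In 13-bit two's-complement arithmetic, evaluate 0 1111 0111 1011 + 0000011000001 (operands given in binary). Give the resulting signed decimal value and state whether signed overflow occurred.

-4036; overflow

0 1111 0111 1011 → 0111101111011 = 3963 (signed)
0000011000001 = 193 (signed)
  0111101111011
+ 0000011000001
= 1000000111100
Result 1000000111100: MSB = 1 → 4156 − 8192 = -4036.
Both addends are non-negative but the stored result is negative: signed overflow. The true value 3963 + 193 = 4156 lies outside [-4096, 4095].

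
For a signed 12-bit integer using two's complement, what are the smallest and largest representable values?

min = -2048, max = 2047

Minimum: −2^11 = -2048.
Maximum: 2^11 − 1 = 2047.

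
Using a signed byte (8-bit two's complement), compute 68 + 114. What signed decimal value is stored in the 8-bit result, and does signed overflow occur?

-74; overflow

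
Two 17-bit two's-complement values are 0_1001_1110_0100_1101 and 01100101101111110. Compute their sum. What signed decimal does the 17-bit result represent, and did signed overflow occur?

-38453; overflow

0_1001_1110_0100_1101 → 01001111001001101 = 40525 (signed)
01100101101111110 = 52094 (signed)
  01001111001001101
+ 01100101101111110
= 10110100111001011
Result 10110100111001011: MSB = 1 → 92619 − 131072 = -38453.
Both addends are non-negative but the stored result is negative: signed overflow. The true value 40525 + 52094 = 92619 lies outside [-65536, 65535].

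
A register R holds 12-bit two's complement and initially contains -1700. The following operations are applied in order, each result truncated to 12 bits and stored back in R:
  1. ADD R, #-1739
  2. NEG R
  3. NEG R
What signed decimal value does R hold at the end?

Start: R = -1700 = 100101011100.
R = -1700 + (-1739) = -3439; wraps to 657 = 001010010001
R = −(657) = -657 = 110101101111
R = −(-657) = 657 = 001010010001

657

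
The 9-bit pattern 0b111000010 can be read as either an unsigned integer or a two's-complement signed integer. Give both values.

unsigned = 450, signed = -62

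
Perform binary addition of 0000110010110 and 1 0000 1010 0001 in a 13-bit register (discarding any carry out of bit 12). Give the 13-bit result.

  0000110010110
+ 1000010100001
= 1001000110111

1001000110111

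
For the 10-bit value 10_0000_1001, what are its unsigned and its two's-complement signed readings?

unsigned = 521, signed = -503

Unsigned: 1000001001 = 521.
Signed: MSB=1 → 521 − 1024 = -503.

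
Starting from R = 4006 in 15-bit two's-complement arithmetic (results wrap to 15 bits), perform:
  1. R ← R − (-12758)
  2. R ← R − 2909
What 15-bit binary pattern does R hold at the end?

011011000011111

Start: R = 4006 = 000111110100110.
R = 4006 − (-12758) = 16764; wraps to -16004 = 100000101111100
R = -16004 − 2909 = -18913; wraps to 13855 = 011011000011111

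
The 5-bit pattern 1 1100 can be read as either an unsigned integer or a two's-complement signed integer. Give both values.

unsigned = 28, signed = -4

Unsigned: 11100 = 28.
Signed: MSB=1 → 28 − 32 = -4.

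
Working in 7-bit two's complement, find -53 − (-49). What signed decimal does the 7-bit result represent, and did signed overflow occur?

-4; no overflow

-53 → 1001011
-49 → 1001111
Subtract via negate-and-add: invert 1001111 + 1 = 0110001 (i.e. 49).
  1001011
+ 0110001
= 1111100
Result 1111100: MSB = 1 → 124 − 128 = -4.
Addends (after negating the subtrahend) have opposite signs, so signed overflow cannot occur.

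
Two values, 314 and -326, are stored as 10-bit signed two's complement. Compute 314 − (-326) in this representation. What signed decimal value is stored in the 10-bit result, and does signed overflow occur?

314 → 0100111010
-326 → 1010111010
Subtract via negate-and-add: invert 1010111010 + 1 = 0101000110 (i.e. 326).
  0100111010
+ 0101000110
= 1010000000
Result 1010000000: MSB = 1 → 640 − 1024 = -384.
Both addends (after negating the subtrahend) are non-negative but the stored result is negative: signed overflow. The true value 314 − (-326) = 640 lies outside [-512, 511].

-384; overflow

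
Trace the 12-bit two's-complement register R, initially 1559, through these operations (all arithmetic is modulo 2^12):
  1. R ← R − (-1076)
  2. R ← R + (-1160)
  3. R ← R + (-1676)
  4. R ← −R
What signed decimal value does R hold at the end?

201

Start: R = 1559 = 011000010111.
R = 1559 − (-1076) = 2635; wraps to -1461 = 101001001011
R = -1461 + (-1160) = -2621; wraps to 1475 = 010111000011
R = 1475 + (-1676) = -201 = 111100110111
R = −(-201) = 201 = 000011001001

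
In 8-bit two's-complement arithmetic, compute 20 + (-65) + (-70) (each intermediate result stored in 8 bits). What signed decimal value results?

20 + (-65) = -45 (11010011)
-45 + (-70) = -115 (10001101)

-115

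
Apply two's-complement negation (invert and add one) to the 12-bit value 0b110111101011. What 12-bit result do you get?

Invert: 001000010100. Add 1: 001000010101.

001000010101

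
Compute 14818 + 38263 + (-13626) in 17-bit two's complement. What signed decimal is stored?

39455

14818 + 38263 = 53081 (01100111101011001)
53081 + (-13626) = 39455 (01001101000011111)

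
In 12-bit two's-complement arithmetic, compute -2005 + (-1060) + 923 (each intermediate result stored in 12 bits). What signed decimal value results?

1954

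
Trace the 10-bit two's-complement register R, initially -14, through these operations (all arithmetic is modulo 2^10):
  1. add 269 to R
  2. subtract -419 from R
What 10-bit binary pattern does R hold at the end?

1010100010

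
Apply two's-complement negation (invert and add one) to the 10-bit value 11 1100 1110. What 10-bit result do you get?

0000110010

Invert: 0000110001. Add 1: 0000110010.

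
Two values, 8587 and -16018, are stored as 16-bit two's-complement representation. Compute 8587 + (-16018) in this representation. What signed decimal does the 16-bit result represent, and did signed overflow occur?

8587 → 0010000110001011
-16018 → 1100000101101110
  0010000110001011
+ 1100000101101110
= 1110001011111001
Result 1110001011111001: MSB = 1 → 58105 − 65536 = -7431.
Addends have opposite signs, so signed overflow cannot occur.

-7431; no overflow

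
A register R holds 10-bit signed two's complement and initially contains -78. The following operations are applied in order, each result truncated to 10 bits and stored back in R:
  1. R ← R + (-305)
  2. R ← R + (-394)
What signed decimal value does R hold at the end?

247

Start: R = -78 = 1110110010.
R = -78 + (-305) = -383 = 1010000001
R = -383 + (-394) = -777; wraps to 247 = 0011110111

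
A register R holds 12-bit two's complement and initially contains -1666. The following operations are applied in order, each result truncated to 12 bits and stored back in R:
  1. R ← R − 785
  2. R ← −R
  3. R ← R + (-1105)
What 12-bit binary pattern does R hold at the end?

Start: R = -1666 = 100101111110.
R = -1666 − 785 = -2451; wraps to 1645 = 011001101101
R = −(1645) = -1645 = 100110010011
R = -1645 + (-1105) = -2750; wraps to 1346 = 010101000010

010101000010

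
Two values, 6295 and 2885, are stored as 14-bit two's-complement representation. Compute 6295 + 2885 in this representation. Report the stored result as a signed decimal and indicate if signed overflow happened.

-7204; overflow

6295 → 01100010010111
2885 → 00101101000101
  01100010010111
+ 00101101000101
= 10001111011100
Result 10001111011100: MSB = 1 → 9180 − 16384 = -7204.
Both addends are non-negative but the stored result is negative: signed overflow. The true value 6295 + 2885 = 9180 lies outside [-8192, 8191].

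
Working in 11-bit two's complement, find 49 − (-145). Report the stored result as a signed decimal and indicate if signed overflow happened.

49 → 00000110001
-145 → 11101101111
Subtract via negate-and-add: invert 11101101111 + 1 = 00010010001 (i.e. 145).
  00000110001
+ 00010010001
= 00011000010
Result 00011000010: MSB = 0 → value 194.
Both addends (after negating the subtrahend) are non-negative and so is the stored result: no signed overflow.

194; no overflow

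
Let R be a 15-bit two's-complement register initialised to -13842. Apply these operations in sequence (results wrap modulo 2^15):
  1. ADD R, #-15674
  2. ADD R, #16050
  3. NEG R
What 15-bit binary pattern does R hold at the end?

011010010011010

Start: R = -13842 = 100100111101110.
R = -13842 + (-15674) = -29516; wraps to 3252 = 000110010110100
R = 3252 + 16050 = 19302; wraps to -13466 = 100101101100110
R = −(-13466) = 13466 = 011010010011010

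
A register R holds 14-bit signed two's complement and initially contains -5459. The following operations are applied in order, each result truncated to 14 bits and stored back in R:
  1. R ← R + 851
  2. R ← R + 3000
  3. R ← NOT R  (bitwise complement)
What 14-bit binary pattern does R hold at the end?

Start: R = -5459 = 10101010101101.
R = -5459 + 851 = -4608 = 10111000000000
R = -4608 + 3000 = -1608 = 11100110111000
R = NOT 11100110111000 = 00011001000111 = 1607

00011001000111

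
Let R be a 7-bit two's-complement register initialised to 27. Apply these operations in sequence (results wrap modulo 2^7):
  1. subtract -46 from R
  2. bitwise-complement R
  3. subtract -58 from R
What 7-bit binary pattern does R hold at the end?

1110000

Start: R = 27 = 0011011.
R = 27 − (-46) = 73; wraps to -55 = 1001001
R = NOT 1001001 = 0110110 = 54
R = 54 − (-58) = 112; wraps to -16 = 1110000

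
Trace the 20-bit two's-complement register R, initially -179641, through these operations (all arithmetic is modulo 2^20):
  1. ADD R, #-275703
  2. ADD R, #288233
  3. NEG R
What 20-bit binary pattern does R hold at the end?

00101000110011000111

Start: R = -179641 = 11010100001001000111.
R = -179641 + (-275703) = -455344 = 10010000110101010000
R = -455344 + 288233 = -167111 = 11010111001100111001
R = −(-167111) = 167111 = 00101000110011000111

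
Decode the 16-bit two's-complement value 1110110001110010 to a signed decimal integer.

MSB is 1, so the value is negative.
Unsigned reading: 60530. Subtract 2^16 = 65536: 60530 − 65536 = -5006.

-5006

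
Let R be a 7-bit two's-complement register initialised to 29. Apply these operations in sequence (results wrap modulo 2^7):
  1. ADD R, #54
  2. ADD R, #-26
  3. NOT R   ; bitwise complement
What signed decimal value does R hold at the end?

Start: R = 29 = 0011101.
R = 29 + 54 = 83; wraps to -45 = 1010011
R = -45 + (-26) = -71; wraps to 57 = 0111001
R = NOT 0111001 = 1000110 = -58

-58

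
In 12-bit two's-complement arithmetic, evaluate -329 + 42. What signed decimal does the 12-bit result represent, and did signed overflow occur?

-329 → 111010110111
42 → 000000101010
  111010110111
+ 000000101010
= 111011100001
Result 111011100001: MSB = 1 → 3809 − 4096 = -287.
Addends have opposite signs, so signed overflow cannot occur.

-287; no overflow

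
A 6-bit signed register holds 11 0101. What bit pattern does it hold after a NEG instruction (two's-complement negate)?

001011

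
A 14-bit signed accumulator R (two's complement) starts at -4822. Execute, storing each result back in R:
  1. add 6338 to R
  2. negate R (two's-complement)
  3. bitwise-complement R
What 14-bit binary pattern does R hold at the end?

Start: R = -4822 = 10110100101010.
R = -4822 + 6338 = 1516 = 00010111101100
R = −(1516) = -1516 = 11101000010100
R = NOT 11101000010100 = 00010111101011 = 1515

00010111101011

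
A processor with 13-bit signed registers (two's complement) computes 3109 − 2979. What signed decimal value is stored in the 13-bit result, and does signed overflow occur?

130; no overflow

3109 → 0110000100101
2979 → 0101110100011
Subtract via negate-and-add: invert 0101110100011 + 1 = 1010001011101 (i.e. -2979).
  0110000100101
+ 1010001011101
= 0000010000010  (discard carry-out 1)
Result 0000010000010: MSB = 0 → value 130.
Addends (after negating the subtrahend) have opposite signs, so signed overflow cannot occur.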